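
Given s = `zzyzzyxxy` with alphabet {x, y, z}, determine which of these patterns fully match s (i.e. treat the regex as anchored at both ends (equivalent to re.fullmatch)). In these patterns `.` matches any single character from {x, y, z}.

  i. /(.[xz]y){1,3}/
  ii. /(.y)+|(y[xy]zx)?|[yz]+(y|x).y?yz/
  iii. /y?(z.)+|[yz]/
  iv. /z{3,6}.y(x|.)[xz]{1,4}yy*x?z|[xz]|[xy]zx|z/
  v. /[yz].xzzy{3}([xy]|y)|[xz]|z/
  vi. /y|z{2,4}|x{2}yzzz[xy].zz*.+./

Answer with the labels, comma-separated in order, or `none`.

i

i → match
ii → no match
iii → no match
iv → no match
v → no match
vi → no match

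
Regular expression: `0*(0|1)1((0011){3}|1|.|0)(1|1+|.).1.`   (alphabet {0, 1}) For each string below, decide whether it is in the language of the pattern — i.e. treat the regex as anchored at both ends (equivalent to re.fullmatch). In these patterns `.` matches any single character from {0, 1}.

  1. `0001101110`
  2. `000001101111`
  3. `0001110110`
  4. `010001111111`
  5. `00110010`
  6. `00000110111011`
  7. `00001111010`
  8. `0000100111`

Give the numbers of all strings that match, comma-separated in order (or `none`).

1 → match
2 → match
3 → match
4 → no match
5 → match
6 → match
7 → match
8 → match

1, 2, 3, 5, 6, 7, 8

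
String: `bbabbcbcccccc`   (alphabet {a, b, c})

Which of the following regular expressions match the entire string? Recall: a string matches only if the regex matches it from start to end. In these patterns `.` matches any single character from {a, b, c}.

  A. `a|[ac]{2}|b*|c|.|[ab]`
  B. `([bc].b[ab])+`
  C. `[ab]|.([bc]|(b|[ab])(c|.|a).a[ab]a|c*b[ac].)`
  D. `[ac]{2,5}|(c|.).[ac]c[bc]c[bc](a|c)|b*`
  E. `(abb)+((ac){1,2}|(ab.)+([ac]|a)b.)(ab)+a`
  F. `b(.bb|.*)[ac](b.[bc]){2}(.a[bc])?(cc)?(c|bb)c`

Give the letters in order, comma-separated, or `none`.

A → no match
B → no match
C → no match
D → no match
E → no match — must start with `abb`
F → match

F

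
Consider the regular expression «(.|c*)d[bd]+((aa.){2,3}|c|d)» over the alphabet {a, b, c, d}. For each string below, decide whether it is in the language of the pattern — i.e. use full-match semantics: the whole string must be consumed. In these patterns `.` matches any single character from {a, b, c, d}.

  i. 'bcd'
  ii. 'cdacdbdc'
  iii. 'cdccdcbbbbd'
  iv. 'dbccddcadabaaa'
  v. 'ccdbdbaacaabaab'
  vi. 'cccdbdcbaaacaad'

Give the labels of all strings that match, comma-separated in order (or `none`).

i → no match
ii → no match
iii → no match
iv → no match
v → match
vi → no match

v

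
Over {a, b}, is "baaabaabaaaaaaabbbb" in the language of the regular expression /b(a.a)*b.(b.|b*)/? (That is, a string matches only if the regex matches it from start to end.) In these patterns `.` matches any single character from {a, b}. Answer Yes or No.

No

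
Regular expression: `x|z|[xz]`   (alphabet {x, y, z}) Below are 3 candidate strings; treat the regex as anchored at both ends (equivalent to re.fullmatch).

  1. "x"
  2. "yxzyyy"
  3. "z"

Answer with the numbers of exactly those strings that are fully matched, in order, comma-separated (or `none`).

1, 3

1 → match
2 → no match
3 → match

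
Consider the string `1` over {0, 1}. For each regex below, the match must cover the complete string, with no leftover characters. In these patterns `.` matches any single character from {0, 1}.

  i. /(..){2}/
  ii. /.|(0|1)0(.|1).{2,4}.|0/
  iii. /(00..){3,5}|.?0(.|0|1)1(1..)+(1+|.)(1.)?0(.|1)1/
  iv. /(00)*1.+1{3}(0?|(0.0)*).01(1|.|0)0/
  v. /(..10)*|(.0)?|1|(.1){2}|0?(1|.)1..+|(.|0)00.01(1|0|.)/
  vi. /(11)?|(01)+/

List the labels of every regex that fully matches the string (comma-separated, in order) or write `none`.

i → no match
ii → match
iii → no match
iv → no match — must end with `0`
v → match
vi → no match

ii, v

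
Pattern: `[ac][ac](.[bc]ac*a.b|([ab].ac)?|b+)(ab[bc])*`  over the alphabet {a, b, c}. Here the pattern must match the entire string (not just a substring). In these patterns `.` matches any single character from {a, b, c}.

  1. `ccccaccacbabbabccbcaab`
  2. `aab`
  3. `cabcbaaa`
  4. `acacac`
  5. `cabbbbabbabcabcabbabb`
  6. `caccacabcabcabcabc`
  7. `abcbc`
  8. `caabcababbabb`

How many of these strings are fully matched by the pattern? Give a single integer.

3

1 → no match
2 → match
3 → no match
4 → match
5 → match
6 → no match
7 → no match
8 → no match
Total matched: 3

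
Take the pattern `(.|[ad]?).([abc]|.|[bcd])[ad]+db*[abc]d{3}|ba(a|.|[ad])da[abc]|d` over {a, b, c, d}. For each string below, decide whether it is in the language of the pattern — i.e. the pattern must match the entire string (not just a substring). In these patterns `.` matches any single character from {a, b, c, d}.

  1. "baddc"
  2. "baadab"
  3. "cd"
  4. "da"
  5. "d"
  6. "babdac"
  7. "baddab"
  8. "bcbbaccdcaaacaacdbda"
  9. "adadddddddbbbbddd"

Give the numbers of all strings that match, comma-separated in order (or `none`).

2, 5, 6, 7, 9

1 → no match
2 → match
3 → no match
4 → no match
5 → match
6 → match
7 → match
8 → no match
9 → match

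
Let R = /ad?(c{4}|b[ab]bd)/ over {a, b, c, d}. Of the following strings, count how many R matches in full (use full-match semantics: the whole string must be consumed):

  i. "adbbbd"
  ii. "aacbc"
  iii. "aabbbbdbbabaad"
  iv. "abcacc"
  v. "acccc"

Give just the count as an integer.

i → match
ii → no match
iii → no match
iv → no match
v → match
Total matched: 2

2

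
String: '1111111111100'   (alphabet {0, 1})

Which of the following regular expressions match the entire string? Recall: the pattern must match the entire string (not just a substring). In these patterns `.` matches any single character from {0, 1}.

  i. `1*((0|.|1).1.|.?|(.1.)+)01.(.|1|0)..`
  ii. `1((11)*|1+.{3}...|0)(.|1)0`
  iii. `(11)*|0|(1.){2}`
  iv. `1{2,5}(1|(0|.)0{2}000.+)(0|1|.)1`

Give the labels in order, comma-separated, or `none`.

ii

i → no match
ii → match
iii → no match
iv → no match — must end with '1'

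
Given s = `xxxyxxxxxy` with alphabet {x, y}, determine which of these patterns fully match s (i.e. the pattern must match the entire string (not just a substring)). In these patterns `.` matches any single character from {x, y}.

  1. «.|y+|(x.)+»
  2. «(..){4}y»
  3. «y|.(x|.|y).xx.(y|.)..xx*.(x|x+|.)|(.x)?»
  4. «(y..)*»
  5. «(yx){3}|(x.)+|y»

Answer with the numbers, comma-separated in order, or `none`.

1, 5

1 → match
2 → no match
3 → no match
4 → no match
5 → match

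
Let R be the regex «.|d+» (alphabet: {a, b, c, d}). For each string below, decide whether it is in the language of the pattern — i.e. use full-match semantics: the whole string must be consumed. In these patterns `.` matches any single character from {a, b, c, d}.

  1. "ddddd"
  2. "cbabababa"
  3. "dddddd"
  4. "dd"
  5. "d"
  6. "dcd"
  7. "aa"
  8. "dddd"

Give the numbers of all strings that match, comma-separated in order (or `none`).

1 → match
2 → no match
3 → match
4 → match
5 → match
6 → no match
7 → no match
8 → match

1, 3, 4, 5, 8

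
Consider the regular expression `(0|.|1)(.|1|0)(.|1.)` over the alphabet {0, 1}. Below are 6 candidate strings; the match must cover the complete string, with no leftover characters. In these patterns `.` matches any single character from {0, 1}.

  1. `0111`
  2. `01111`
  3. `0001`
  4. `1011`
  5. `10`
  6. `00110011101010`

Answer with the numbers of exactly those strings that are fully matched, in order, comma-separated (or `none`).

1, 4

1. `0111` → match
2. `01111` → no match
3. `0001` → no match
4. `1011` → match
5. `10` → no match
6 → no match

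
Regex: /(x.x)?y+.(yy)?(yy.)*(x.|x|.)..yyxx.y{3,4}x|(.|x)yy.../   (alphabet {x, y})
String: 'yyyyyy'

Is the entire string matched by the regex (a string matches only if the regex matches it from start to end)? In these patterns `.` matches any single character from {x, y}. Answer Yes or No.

Yes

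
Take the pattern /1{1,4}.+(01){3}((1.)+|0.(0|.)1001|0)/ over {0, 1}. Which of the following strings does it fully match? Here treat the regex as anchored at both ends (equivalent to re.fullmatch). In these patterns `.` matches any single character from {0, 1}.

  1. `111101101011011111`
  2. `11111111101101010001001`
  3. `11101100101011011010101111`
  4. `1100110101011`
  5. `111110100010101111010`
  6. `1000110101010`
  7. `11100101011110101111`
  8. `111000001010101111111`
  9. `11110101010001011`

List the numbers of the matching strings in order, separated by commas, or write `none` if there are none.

5, 6, 7, 8

1 → no match
2 → no match
3 → no match
4 → no match
5 → match
6 → match
7 → match
8 → match
9 → no match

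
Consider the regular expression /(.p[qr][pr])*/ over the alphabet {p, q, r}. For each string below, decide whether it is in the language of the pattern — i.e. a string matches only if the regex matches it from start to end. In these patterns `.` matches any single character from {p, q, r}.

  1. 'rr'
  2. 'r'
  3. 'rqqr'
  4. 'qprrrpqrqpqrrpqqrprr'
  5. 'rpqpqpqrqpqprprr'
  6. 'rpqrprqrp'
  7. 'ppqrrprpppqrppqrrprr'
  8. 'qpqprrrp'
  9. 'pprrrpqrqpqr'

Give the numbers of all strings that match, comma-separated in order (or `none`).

5, 7, 9

1 → no match
2 → no match
3 → no match
4 → no match
5 → match
6 → no match
7 → match
8 → no match
9 → match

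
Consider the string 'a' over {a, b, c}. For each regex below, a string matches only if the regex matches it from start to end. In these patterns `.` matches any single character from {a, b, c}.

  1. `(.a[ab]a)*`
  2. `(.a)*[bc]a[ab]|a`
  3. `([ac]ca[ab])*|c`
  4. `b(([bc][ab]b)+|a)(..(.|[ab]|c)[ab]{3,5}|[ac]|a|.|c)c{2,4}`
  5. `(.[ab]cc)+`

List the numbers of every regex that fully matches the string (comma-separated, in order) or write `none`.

2

1 → no match
2 → match
3 → no match
4 → no match — must start with 'b'
5 → no match — must end with 'cc'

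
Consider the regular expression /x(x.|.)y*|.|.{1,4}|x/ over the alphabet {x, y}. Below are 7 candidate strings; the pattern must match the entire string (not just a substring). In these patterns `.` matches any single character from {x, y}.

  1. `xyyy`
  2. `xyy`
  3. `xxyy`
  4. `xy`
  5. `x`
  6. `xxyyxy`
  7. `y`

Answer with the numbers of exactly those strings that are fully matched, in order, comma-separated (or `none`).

1, 2, 3, 4, 5, 7

1. `xyyy` → match
2. `xyy` → match
3. `xxyy` → match
4. `xy` → match
5. `x` → match
6. `xxyyxy` → no match
7. `y` → match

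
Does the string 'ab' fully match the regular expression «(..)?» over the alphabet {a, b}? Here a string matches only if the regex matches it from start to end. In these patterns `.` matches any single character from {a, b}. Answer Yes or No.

Yes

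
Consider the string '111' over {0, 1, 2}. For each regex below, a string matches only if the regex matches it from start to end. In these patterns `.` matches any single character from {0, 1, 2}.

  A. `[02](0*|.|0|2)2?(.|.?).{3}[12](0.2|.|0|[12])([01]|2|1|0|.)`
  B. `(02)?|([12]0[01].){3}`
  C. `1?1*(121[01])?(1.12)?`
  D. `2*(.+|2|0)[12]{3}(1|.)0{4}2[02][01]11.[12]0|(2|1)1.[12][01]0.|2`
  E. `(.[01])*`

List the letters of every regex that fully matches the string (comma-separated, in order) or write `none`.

C

A → no match
B → no match
C → match
D → no match
E → no match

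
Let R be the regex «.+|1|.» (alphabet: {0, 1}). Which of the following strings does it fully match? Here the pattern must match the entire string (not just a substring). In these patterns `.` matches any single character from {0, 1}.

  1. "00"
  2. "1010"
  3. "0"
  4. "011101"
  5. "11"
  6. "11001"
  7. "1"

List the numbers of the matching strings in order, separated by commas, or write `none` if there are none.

1 → match
2 → match
3 → match
4 → match
5 → match
6 → match
7 → match

1, 2, 3, 4, 5, 6, 7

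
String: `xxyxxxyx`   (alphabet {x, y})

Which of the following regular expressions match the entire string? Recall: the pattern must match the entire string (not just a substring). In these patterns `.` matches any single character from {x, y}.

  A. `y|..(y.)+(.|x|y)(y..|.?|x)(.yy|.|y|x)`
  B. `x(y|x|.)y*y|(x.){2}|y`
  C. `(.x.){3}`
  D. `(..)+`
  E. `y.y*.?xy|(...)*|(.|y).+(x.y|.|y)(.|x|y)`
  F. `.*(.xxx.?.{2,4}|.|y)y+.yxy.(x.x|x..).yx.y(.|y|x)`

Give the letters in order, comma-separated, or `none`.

D, E

A → no match
B → no match
C → no match
D → match
E → match
F → no match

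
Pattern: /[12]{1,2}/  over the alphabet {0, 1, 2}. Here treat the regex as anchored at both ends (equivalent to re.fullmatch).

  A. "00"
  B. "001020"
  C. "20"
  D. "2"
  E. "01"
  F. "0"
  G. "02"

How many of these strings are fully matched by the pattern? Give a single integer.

1

A. "00" → no match
B. "001020" → no match
C. "20" → no match
D. "2" → match
E. "01" → no match
F. "0" → no match
G. "02" → no match
Total matched: 1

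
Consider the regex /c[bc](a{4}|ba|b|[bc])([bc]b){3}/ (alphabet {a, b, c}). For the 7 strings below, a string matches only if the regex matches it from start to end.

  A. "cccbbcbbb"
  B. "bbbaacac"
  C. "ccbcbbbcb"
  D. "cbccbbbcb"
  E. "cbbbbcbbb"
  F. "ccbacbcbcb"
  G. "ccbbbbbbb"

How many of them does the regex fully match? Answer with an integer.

6

A → match
B → no match — must start with "c"
C → match
D → match
E → match
F → match
G → match
Total matched: 6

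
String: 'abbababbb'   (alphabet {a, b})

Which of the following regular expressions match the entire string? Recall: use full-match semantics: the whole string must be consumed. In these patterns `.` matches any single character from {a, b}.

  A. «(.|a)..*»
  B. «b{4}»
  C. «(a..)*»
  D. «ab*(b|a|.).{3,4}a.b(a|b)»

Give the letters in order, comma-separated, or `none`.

A → match
B → no match — must start with 'b'
C → no match
D → match

A, D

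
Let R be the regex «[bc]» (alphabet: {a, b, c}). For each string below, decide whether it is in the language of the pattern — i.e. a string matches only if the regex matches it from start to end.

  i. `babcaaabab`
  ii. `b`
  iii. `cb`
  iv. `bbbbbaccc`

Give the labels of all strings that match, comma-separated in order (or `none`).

ii

i → no match
ii → match
iii → no match
iv → no match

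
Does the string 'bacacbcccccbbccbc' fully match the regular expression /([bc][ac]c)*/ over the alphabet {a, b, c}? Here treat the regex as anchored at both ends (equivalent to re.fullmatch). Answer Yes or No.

No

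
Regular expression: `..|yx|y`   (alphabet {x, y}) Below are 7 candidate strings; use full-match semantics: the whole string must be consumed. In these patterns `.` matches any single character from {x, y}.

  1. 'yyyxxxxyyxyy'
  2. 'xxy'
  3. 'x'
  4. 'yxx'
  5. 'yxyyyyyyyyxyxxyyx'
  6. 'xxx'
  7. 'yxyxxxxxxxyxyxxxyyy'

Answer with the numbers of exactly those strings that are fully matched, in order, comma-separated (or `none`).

none

1 → no match
2 → no match
3 → no match
4 → no match
5 → no match
6 → no match
7 → no match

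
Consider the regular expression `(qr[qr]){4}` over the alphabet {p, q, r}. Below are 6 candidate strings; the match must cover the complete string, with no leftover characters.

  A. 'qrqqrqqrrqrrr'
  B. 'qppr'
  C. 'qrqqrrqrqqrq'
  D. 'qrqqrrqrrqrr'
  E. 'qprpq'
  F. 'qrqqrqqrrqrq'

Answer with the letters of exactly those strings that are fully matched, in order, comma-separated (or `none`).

A → no match
B → no match — must start with 'qr'
C → match
D → match
E → no match — must start with 'qr'
F → match

C, D, F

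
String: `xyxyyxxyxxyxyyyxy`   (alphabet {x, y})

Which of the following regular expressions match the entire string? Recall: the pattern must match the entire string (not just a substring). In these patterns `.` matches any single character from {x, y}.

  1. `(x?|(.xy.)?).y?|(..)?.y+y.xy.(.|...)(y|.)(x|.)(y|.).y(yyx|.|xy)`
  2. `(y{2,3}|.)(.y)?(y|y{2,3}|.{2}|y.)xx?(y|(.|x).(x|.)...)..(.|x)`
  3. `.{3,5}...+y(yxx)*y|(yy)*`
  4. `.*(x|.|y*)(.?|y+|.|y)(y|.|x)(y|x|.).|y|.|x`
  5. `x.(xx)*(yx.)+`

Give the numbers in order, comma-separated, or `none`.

1, 4

1 → match
2 → no match
3 → no match
4 → match
5 → no match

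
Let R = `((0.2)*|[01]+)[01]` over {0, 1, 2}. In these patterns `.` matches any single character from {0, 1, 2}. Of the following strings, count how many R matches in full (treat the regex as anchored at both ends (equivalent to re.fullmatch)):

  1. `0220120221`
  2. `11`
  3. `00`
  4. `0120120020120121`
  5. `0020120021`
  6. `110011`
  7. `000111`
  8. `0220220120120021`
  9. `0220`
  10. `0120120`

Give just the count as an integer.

1 → match
2 → match
3 → match
4 → match
5 → match
6 → match
7 → match
8 → match
9 → match
10 → match
Total matched: 10

10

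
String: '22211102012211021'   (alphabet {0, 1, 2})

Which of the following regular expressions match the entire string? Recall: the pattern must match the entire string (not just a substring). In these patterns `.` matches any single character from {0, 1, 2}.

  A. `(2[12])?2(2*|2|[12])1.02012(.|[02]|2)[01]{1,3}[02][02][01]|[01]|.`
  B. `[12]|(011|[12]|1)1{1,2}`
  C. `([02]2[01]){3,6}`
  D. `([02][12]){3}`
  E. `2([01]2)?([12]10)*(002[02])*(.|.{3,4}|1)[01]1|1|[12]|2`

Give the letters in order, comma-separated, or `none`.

A → match
B → no match
C → no match
D → no match
E → no match

A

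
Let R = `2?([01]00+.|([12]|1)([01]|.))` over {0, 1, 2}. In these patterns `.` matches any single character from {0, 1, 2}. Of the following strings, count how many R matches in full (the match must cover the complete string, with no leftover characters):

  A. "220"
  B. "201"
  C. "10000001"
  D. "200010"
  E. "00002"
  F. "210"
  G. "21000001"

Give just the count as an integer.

5

A → match
B → no match
C → match
D → no match
E → match
F → match
G → match
Total matched: 5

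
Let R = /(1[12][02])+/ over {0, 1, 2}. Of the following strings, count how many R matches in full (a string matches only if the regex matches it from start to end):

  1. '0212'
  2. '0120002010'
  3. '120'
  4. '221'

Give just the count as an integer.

1 → no match — must start with '1'
2 → no match — must start with '1'
3 → match
4 → no match — must start with '1'
Total matched: 1

1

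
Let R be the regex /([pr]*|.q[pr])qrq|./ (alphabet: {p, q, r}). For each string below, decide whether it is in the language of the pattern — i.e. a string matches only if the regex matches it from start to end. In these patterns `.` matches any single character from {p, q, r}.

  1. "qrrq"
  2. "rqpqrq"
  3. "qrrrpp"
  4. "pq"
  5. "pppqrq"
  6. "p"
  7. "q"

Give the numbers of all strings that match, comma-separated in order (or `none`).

1. "qrrq" → no match
2. "rqpqrq" → match
3. "qrrrpp" → no match
4. "pq" → no match
5. "pppqrq" → match
6. "p" → match
7. "q" → match

2, 5, 6, 7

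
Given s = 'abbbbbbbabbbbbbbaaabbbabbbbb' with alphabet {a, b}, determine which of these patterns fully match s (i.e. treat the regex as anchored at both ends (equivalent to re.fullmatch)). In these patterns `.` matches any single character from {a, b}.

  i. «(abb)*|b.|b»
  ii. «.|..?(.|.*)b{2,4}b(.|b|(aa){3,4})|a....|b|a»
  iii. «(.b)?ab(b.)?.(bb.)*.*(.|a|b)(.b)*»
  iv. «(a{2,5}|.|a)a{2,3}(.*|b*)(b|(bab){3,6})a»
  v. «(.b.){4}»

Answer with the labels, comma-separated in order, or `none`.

ii, iii

i → no match
ii → match
iii → match
iv → no match — must end with 'a'
v → no match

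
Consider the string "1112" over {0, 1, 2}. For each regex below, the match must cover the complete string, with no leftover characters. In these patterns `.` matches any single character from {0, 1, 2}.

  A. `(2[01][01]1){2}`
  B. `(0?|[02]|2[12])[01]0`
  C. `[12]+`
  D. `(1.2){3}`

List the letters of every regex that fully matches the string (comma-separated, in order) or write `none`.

A → no match — must start with "2"
B → no match — must end with "0"
C → match
D → no match

C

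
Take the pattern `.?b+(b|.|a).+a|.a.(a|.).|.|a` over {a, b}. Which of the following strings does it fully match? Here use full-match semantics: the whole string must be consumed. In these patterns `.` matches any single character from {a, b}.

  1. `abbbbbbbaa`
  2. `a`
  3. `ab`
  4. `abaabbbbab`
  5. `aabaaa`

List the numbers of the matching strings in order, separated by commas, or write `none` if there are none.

1 → match
2 → match
3 → no match
4 → no match
5 → no match

1, 2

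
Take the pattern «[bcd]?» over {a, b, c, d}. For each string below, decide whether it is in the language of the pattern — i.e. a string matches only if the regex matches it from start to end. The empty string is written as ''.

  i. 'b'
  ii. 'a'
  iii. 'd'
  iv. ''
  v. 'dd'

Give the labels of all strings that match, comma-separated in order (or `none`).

i → match
ii → no match
iii → match
iv → match
v → no match

i, iii, iv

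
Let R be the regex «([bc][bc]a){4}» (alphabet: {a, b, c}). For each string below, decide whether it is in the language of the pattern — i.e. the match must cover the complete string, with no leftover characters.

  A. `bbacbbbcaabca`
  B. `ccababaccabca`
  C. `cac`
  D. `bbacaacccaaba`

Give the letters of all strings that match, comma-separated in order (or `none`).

none

A → no match
B → no match
C → no match — must end with `a`
D → no match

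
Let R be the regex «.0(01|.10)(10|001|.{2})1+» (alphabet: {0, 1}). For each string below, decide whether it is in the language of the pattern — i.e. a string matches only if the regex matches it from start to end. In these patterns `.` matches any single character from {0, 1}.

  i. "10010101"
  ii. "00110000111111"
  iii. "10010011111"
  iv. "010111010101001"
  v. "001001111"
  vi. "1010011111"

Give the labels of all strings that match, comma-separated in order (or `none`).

i, iii

i. "10010101" → match
ii → no match
iii. "10010011111" → match
iv → no match
v. "001001111" → no match
vi. "1010011111" → no match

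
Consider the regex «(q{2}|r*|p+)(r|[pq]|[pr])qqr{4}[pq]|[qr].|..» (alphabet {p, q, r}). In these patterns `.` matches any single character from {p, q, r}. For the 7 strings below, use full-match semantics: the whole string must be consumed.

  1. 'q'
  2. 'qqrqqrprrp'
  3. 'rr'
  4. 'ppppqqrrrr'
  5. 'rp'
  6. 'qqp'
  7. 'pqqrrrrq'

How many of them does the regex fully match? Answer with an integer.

3

1 → no match
2 → no match
3 → match
4 → no match
5 → match
6 → no match
7 → match
Total matched: 3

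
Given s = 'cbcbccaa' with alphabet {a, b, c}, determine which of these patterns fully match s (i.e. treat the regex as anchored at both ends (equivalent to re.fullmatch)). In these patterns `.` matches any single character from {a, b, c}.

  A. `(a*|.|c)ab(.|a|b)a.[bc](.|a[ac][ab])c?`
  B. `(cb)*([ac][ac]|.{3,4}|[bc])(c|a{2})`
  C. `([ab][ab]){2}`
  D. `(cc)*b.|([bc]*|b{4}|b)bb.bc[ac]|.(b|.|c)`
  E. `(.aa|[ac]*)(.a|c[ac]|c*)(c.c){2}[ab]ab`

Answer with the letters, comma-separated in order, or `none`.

B

A → no match
B → match
C → no match
D → no match
E → no match — must end with 'ab'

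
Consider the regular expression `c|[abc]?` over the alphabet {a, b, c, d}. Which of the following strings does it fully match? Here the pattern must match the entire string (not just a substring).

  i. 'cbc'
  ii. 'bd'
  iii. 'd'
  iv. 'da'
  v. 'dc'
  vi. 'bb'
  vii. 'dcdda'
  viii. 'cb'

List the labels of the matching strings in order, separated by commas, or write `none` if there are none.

i → no match
ii → no match
iii → no match
iv → no match
v → no match
vi → no match
vii → no match
viii → no match

none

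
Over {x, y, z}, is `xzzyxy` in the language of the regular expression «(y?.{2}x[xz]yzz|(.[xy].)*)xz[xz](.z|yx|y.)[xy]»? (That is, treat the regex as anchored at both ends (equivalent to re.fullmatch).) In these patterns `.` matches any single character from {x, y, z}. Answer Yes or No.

Yes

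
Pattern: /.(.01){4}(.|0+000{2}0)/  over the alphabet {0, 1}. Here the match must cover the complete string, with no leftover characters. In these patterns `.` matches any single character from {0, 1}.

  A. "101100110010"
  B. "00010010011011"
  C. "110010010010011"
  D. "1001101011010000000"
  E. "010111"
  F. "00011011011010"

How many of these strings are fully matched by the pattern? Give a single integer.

A. "101100110010" → no match
B → match
C → no match
D → no match
E. "010111" → no match
F → match
Total matched: 2

2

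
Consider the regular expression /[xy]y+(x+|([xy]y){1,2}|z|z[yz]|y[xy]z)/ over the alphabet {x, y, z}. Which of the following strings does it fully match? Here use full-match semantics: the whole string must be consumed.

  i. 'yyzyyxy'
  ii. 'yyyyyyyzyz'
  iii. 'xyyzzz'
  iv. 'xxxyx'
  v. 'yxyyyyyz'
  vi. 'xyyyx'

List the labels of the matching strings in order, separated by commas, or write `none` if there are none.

i → no match
ii → no match
iii → no match
iv → no match
v → no match
vi → match

vi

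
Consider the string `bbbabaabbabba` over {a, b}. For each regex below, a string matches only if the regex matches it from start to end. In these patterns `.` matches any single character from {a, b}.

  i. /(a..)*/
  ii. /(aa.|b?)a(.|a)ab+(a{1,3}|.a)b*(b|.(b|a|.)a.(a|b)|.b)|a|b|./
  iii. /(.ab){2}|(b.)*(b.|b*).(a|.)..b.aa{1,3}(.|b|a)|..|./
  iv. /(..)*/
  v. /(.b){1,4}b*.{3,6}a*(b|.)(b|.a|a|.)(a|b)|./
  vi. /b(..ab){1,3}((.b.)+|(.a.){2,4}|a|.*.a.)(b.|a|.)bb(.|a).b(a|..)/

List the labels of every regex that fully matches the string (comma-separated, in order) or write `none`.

i → no match
ii → no match
iii → no match
iv → no match
v → match
vi → match

v, vi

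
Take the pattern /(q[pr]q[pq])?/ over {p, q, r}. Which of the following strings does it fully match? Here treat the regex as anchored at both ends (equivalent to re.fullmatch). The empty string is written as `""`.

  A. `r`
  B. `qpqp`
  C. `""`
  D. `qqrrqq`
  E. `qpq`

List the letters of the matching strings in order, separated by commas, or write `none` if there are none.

A → no match
B → match
C → match
D → no match
E → no match

B, C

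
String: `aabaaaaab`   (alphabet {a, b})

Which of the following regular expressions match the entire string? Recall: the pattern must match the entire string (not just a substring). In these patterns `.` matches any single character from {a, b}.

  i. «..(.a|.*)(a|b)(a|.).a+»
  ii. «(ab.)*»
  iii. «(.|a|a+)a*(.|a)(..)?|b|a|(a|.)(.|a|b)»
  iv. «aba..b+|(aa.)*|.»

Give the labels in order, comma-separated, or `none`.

i → no match — must end with `a`
ii → no match
iii → no match
iv → match

iv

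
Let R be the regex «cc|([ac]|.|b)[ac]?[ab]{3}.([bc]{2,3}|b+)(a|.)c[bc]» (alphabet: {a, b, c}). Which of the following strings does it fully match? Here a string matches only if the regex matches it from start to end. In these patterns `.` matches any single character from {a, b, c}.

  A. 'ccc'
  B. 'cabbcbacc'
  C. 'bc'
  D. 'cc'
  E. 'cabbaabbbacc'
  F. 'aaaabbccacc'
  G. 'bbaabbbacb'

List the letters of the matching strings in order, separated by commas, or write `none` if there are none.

A. 'ccc' → no match
B. 'cabbcbacc' → match
C. 'bc' → no match
D. 'cc' → match
E. 'cabbaabbbacc' → match
F. 'aaaabbccacc' → match
G. 'bbaabbbacb' → match

B, D, E, F, G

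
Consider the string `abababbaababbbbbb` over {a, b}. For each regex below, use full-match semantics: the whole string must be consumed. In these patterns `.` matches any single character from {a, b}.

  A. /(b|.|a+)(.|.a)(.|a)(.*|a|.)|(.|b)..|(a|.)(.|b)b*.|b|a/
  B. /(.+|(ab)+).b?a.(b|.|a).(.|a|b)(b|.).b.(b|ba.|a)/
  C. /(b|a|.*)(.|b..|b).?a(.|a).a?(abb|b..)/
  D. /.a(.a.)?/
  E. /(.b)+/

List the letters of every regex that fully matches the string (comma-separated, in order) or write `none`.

A → match
B → match
C → no match
D → no match
E → no match

A, B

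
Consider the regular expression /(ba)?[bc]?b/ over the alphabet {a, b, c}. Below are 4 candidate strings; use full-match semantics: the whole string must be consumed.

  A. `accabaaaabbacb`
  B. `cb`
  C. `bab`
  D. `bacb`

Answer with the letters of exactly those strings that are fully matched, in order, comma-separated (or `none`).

B, C, D

A → no match
B → match
C → match
D → match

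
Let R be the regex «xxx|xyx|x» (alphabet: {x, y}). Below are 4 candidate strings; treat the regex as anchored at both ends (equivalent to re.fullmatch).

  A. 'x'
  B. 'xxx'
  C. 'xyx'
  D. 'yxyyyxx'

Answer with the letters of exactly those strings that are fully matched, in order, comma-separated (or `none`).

A. 'x' → match
B. 'xxx' → match
C. 'xyx' → match
D. 'yxyyyxx' → no match

A, B, C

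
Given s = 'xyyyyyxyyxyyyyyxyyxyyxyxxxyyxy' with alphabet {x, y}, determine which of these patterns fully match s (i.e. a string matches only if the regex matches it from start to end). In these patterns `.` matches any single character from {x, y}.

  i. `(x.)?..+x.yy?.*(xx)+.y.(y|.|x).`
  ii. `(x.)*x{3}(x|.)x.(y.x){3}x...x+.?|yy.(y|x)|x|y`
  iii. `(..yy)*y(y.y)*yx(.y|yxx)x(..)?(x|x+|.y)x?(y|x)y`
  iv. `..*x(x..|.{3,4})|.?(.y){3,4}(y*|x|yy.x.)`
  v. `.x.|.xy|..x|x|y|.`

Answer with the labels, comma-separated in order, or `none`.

i → match
ii → no match
iii → match
iv → match
v → no match

i, iii, iv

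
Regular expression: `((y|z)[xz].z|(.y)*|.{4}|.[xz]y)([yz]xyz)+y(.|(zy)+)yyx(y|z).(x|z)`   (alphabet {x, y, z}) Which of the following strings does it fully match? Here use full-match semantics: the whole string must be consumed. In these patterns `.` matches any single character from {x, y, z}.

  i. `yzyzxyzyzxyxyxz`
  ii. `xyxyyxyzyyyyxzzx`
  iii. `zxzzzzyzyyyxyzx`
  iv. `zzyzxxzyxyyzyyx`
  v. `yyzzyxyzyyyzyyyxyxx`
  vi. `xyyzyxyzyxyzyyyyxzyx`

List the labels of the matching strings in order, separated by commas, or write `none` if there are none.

i → no match
ii → match
iii → no match
iv → no match
v → no match
vi → match

ii, vi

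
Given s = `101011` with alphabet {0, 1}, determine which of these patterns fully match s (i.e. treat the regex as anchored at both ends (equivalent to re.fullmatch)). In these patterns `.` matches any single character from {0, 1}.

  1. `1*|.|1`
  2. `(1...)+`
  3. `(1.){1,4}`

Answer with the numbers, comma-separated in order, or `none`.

1 → no match
2 → no match
3 → match

3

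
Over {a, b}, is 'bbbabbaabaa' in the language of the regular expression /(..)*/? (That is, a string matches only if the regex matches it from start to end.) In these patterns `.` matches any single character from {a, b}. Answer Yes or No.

No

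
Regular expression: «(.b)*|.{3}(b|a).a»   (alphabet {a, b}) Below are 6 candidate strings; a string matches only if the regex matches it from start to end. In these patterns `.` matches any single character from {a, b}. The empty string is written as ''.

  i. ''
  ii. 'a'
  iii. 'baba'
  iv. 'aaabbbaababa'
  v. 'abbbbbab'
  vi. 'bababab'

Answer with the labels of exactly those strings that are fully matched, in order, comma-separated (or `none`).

i, v

i. '' → match
ii. 'a' → no match
iii. 'baba' → no match
iv. 'aaabbbaababa' → no match
v. 'abbbbbab' → match
vi. 'bababab' → no match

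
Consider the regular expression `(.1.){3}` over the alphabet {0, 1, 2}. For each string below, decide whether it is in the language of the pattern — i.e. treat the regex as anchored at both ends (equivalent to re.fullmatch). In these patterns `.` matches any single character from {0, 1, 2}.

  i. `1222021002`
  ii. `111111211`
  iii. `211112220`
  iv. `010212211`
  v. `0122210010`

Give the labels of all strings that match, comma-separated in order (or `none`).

i → no match
ii → match
iii → no match
iv → match
v → no match

ii, iv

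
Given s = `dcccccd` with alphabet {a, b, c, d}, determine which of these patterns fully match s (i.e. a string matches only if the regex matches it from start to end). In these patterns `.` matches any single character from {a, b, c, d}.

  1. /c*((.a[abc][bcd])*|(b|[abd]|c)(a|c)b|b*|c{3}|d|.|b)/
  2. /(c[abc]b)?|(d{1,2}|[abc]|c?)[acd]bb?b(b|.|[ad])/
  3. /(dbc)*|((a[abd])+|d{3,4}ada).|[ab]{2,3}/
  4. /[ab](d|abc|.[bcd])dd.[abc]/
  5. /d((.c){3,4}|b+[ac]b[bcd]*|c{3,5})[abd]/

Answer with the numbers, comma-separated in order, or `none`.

5

1 → no match
2 → no match
3 → no match
4 → no match
5 → match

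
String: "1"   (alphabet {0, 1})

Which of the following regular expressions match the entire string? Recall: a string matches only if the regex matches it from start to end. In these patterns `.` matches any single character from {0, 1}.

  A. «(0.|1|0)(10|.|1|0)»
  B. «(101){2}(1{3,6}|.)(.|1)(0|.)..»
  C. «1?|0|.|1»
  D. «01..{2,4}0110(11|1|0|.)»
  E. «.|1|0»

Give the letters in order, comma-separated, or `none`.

C, E

A → no match
B → no match — must start with "101"
C → match
D → no match — must start with "01"
E → match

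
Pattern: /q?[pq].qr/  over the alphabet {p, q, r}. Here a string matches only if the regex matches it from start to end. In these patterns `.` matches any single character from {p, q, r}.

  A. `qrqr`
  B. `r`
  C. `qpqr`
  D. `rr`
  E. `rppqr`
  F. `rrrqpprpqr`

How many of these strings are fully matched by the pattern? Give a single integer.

A → match
B → no match — must end with `qr`
C → match
D → no match — must end with `qr`
E → no match
F → no match
Total matched: 2

2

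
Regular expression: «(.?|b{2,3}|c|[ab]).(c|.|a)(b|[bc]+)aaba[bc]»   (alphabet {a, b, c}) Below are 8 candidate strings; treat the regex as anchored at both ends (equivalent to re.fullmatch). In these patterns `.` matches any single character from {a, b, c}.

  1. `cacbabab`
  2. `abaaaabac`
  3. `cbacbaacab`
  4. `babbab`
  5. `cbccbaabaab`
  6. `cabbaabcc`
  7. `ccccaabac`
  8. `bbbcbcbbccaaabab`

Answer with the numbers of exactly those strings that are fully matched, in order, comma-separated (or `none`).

7

1 → no match
2 → no match
3 → no match
4 → no match
5 → no match
6 → no match
7 → match
8 → no match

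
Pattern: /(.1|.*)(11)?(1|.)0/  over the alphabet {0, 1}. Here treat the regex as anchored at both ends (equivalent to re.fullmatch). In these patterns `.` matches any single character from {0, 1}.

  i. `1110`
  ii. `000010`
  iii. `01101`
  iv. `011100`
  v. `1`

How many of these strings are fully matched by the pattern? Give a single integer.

i → match
ii → match
iii → no match — must end with `0`
iv → match
v → no match — must end with `0`
Total matched: 3

3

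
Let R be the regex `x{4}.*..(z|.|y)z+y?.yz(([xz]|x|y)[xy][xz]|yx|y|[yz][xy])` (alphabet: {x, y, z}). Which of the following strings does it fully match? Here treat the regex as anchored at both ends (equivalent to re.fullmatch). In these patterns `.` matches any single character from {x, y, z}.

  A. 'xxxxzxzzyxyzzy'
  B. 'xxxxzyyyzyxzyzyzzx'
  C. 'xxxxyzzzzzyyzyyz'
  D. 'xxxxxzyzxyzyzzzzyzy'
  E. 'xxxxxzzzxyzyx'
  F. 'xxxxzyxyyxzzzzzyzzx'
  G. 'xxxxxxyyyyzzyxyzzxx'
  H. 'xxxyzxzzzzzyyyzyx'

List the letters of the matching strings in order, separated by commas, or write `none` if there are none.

A → match
B → match
C → match
D → match
E → match
F → match
G → match
H → no match

A, B, C, D, E, F, G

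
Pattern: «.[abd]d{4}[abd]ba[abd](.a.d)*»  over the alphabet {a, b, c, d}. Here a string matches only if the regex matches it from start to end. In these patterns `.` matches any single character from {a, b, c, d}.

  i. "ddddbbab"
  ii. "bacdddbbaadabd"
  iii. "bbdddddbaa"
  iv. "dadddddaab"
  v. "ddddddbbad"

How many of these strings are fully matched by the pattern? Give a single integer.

2

i → no match
ii → no match
iii → match
iv → no match
v → match
Total matched: 2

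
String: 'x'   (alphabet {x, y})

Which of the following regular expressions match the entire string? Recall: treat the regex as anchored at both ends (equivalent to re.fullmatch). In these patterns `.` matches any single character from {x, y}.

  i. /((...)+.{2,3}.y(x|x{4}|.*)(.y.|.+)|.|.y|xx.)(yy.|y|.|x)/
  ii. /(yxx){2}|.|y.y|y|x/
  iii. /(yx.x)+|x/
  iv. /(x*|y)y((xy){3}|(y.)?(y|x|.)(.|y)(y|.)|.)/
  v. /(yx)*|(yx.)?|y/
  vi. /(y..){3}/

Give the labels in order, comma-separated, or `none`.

ii, iii

i → no match
ii → match
iii → match
iv → no match
v → no match
vi → no match — must start with 'y'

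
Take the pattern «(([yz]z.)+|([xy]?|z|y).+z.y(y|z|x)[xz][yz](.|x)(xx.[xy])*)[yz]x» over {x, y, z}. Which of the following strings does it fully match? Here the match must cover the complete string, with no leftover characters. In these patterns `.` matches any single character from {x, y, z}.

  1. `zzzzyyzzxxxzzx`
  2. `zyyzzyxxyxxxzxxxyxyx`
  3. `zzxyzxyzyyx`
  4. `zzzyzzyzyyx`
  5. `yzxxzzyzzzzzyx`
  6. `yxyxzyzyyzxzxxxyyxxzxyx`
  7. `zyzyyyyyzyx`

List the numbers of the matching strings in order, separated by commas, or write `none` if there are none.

1 → no match
2 → match
3 → match
4 → match
5 → no match
6 → match
7 → no match

2, 3, 4, 6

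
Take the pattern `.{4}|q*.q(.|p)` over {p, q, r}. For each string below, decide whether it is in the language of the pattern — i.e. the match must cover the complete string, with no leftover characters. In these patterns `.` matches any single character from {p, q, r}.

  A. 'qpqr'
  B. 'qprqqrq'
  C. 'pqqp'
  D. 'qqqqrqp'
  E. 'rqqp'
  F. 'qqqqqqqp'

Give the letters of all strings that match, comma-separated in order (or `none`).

A → match
B → no match
C → match
D → match
E → match
F → match

A, C, D, E, F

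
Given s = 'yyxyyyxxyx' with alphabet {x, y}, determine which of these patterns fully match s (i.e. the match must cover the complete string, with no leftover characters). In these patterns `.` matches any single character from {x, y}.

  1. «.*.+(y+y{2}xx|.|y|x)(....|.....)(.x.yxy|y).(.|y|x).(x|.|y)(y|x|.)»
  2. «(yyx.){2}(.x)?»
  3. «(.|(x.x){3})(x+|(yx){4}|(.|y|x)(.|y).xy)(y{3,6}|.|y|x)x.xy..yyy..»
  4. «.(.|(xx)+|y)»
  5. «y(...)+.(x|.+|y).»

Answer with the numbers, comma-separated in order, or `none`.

2, 5

1 → no match
2 → match
3 → no match
4 → no match
5 → match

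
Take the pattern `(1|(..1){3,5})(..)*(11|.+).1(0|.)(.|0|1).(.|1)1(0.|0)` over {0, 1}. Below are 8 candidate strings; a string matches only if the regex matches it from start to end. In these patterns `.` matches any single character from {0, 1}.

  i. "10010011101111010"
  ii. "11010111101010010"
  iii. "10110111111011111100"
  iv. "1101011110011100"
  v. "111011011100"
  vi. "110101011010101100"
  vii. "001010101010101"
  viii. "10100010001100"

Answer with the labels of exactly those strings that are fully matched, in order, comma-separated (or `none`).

i → match
ii → match
iii → match
iv → match
v → match
vi → match
vii → no match
viii → match

i, ii, iii, iv, v, vi, viii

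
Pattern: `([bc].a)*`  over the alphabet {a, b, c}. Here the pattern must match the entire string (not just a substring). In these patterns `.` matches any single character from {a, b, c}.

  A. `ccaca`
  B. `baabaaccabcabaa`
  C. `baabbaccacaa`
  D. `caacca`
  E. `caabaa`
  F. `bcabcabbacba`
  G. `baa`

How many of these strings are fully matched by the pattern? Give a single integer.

A. `ccaca` → no match
B → match
C. `baabbaccacaa` → match
D. `caacca` → match
E. `caabaa` → match
F. `bcabcabbacba` → match
G. `baa` → match
Total matched: 6

6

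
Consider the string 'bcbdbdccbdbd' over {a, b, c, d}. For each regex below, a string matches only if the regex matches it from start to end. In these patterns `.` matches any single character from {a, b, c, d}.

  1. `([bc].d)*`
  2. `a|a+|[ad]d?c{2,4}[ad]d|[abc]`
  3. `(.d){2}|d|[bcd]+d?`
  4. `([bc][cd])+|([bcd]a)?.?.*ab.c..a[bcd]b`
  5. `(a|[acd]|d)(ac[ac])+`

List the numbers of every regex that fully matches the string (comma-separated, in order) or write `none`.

1 → no match
2 → no match
3 → match
4 → match
5 → no match

3, 4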